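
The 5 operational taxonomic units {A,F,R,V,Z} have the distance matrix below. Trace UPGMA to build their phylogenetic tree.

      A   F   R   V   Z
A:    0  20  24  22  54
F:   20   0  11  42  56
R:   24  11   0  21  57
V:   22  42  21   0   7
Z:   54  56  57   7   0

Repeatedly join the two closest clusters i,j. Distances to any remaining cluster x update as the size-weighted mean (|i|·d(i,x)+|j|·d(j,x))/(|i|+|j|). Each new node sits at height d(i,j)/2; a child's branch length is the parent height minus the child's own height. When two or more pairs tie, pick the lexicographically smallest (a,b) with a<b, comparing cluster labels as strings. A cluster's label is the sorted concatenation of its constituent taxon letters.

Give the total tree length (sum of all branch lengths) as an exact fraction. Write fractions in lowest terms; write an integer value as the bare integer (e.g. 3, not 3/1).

step 1: merge (V,Z) at d=7; branch lengths V→7/2, Z→7/2; new cluster VZ
  updated: d(A,VZ)=38, d(F,VZ)=49, d(R,VZ)=39
step 2: merge (F,R) at d=11; branch lengths F→11/2, R→11/2; new cluster FR
  updated: d(A,FR)=22, d(FR,VZ)=44
step 3: merge (A,FR) at d=22; branch lengths A→11, FR→11/2; new cluster AFR
  updated: d(AFR,VZ)=42
step 4: merge (AFR,VZ) at d=42; branch lengths AFR→10, VZ→35/2; new cluster AFRVZ
final tree: ((A:11,(F:11/2,R:11/2):11/2):10,(V:7/2,Z:7/2):35/2)
total length: 62

62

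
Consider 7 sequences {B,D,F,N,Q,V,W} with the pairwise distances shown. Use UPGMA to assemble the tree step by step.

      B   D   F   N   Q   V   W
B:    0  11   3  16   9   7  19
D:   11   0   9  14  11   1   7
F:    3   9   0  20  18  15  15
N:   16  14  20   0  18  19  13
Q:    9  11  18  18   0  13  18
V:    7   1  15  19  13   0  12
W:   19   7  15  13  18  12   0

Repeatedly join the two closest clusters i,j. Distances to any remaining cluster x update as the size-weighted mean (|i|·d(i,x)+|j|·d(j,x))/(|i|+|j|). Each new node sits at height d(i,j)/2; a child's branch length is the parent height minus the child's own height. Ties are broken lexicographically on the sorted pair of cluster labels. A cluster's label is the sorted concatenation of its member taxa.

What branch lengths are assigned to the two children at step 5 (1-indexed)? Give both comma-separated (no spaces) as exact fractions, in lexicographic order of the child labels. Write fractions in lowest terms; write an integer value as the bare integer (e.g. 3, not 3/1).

17/30,69/10

1. join D+V (d=1) ⇒ DV; edges |D|=1/2, |V|=1/2
  updated: d(B,DV)=9, d(DV,F)=12, d(DV,N)=33/2, d(DV,Q)=12, d(DV,W)=19/2
2. join B+F (d=3) ⇒ BF; edges |B|=3/2, |F|=3/2
  updated: d(BF,DV)=21/2, d(BF,N)=18, d(BF,Q)=27/2, d(BF,W)=17
3. join DV+W (d=19/2) ⇒ DVW; edges |DV|=17/4, |W|=19/4
  updated: d(BF,DVW)=38/3, d(DVW,N)=46/3, d(DVW,Q)=14
4. join BF+DVW (d=38/3) ⇒ BDFVW; edges |BF|=29/6, |DVW|=19/12
  updated: d(BDFVW,N)=82/5, d(BDFVW,Q)=69/5
5. join BDFVW+Q (d=69/5) ⇒ BDFQVW; edges |BDFVW|=17/30, |Q|=69/10
  updated: d(BDFQVW,N)=50/3
6. join BDFQVW+N (d=50/3) ⇒ BDFNQVW; edges |BDFQVW|=43/30, |N|=25/3
final tree: ((((B:3/2,F:3/2):29/6,((D:1/2,V:1/2):17/4,W:19/4):19/12):17/30,Q:69/10):43/30,N:25/3)
total length: 733/20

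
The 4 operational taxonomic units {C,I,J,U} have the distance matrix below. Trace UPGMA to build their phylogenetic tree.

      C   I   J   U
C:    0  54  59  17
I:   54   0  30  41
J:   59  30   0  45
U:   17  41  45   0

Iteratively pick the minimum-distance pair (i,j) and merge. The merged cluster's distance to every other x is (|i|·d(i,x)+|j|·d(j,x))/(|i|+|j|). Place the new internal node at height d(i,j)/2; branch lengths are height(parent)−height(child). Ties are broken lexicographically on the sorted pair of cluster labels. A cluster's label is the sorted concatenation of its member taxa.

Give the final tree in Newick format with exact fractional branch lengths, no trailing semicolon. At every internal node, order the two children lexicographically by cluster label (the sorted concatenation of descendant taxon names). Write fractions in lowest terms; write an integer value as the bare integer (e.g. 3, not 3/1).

step 1: merge (C,U) at d=17; branch lengths C→17/2, U→17/2; new cluster CU
  updated: d(CU,I)=95/2, d(CU,J)=52
step 2: merge (I,J) at d=30; branch lengths I→15, J→15; new cluster IJ
  updated: d(CU,IJ)=199/4
step 3: merge (CU,IJ) at d=199/4; branch lengths CU→131/8, IJ→79/8; new cluster CIJU
final tree: ((C:17/2,U:17/2):131/8,(I:15,J:15):79/8)
total length: 293/4

((C:17/2,U:17/2):131/8,(I:15,J:15):79/8)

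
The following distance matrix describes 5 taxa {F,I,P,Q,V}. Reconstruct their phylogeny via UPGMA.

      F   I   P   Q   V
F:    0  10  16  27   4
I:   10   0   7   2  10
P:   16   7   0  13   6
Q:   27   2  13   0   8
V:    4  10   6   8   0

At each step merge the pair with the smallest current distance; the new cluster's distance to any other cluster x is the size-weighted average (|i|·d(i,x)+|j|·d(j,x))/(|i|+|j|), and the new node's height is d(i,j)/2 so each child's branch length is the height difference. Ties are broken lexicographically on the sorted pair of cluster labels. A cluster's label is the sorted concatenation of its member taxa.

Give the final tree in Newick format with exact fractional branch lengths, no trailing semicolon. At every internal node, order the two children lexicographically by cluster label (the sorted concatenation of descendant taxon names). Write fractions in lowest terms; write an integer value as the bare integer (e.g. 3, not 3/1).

1. join I+Q (d=2) ⇒ IQ; edges |I|=1, |Q|=1
  updated: d(F,IQ)=37/2, d(IQ,P)=10, d(IQ,V)=9
2. join F+V (d=4) ⇒ FV; edges |F|=2, |V|=2
  updated: d(FV,IQ)=55/4, d(FV,P)=11
3. join IQ+P (d=10) ⇒ IPQ; edges |IQ|=4, |P|=5
  updated: d(FV,IPQ)=77/6
4. join FV+IPQ (d=77/6) ⇒ FIPQV; edges |FV|=53/12, |IPQ|=17/12
final tree: ((F:2,V:2):53/12,((I:1,Q:1):4,P:5):17/12)
total length: 125/6

((F:2,V:2):53/12,((I:1,Q:1):4,P:5):17/12)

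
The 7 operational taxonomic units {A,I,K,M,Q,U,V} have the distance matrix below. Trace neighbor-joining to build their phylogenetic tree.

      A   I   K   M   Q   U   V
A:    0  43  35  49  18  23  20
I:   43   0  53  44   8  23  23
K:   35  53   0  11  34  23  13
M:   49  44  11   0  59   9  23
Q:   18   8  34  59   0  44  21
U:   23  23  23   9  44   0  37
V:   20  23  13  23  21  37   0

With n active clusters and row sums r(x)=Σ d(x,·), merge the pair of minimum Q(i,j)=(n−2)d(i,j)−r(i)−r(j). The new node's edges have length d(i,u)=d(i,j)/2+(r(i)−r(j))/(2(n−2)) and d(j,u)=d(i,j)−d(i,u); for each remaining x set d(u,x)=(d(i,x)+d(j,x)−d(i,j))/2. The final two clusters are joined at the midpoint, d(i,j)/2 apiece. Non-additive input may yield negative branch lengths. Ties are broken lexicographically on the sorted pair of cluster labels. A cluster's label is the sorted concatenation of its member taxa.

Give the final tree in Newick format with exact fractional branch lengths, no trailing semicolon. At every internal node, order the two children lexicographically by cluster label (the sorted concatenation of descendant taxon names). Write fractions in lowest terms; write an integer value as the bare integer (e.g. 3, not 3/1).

1. join I+Q (d=8, Q=-338) ⇒ IQ; edges |I|=5, |Q|=3
  updated: d(A,IQ)=53/2, d(IQ,K)=79/2, d(IQ,M)=95/2, d(IQ,U)=59/2, d(IQ,V)=18
2. join M+U (d=9, Q=-225) ⇒ MU; edges |M|=27/4, |U|=9/4
  updated: d(A,MU)=63/2, d(IQ,MU)=34, d(K,MU)=25/2, d(MU,V)=51/2
3. join K+MU (d=25/2, Q=-166) ⇒ KMU; edges |K|=17/3, |MU|=41/6
  updated: d(A,KMU)=27, d(IQ,KMU)=61/2, d(KMU,V)=13
4. join A+IQ (d=53/2, Q=-191/2) ⇒ AIQ; edges |A|=103/8, |IQ|=109/8
  updated: d(AIQ,KMU)=31/2, d(AIQ,V)=23/4
5. join AIQ+KMU (d=31/2, Q=-137/4) ⇒ AIKMQU; edges |AIQ|=33/8, |KMU|=91/8
  updated: d(AIKMQU,V)=13/8
6. join AIKMQU+V (d=13/8) ⇒ AIKMQUV; edges |AIKMQU|=13/16, |V|=13/16
final tree: (((A:103/8,(I:5,Q:3):109/8):33/8,(K:17/3,(M:27/4,U:9/4):41/6):91/8):13/16,V:13/16)
total length: 585/8

(((A:103/8,(I:5,Q:3):109/8):33/8,(K:17/3,(M:27/4,U:9/4):41/6):91/8):13/16,V:13/16)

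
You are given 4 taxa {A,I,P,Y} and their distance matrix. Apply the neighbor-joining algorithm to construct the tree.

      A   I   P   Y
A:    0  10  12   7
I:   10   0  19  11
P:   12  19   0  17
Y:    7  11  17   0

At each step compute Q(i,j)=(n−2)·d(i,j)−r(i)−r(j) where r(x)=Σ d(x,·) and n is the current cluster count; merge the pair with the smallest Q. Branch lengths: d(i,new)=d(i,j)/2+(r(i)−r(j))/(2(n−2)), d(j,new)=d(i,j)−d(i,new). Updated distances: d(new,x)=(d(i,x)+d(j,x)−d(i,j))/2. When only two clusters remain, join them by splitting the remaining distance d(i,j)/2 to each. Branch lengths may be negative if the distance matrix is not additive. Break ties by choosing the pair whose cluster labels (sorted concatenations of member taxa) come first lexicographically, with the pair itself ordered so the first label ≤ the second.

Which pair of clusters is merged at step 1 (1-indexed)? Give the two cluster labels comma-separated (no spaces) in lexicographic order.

A,P

iteration 1: select A,P (d=12, Q=-53); attach at lengths (5/4, 43/4); label the merged cluster AP
  updated: d(AP,I)=17/2, d(AP,Y)=6
iteration 2: select AP,I (d=17/2, Q=-51/2); attach at lengths (7/4, 27/4); label the merged cluster AIP
  updated: d(AIP,Y)=17/4
iteration 3: select AIP,Y (d=17/4); attach at lengths (17/8, 17/8); label the merged cluster AIPY
final tree: (((A:5/4,P:43/4):7/4,I:27/4):17/8,Y:17/8)
total length: 99/4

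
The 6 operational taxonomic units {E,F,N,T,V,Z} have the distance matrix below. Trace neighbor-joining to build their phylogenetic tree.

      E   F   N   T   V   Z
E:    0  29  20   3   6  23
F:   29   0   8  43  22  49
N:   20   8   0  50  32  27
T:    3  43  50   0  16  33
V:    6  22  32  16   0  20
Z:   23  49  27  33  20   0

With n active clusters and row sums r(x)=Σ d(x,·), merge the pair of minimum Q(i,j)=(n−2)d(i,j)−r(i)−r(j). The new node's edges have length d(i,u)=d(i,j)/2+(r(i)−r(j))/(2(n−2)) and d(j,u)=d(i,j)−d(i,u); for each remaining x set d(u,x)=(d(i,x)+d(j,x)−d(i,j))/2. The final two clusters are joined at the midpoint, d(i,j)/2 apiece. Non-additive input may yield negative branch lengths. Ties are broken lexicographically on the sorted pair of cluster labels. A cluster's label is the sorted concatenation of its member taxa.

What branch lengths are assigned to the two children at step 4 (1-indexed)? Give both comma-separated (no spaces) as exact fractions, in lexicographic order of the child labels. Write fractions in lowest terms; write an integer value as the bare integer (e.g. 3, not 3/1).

1. join F+N (d=8, Q=-256) ⇒ FN; edges |F|=23/4, |N|=9/4
  updated: d(E,FN)=41/2, d(FN,T)=85/2, d(FN,V)=23, d(FN,Z)=34
2. join E+T (d=3, Q=-138) ⇒ ET; edges |E|=-11/2, |T|=17/2
  updated: d(ET,FN)=30, d(ET,V)=19/2, d(ET,Z)=53/2
3. join ET+V (d=19/2, Q=-199/2) ⇒ ETV; edges |ET|=65/8, |V|=11/8
  updated: d(ETV,FN)=87/4, d(ETV,Z)=37/2
4. join ETV+FN (d=87/4, Q=-297/4) ⇒ EFNTV; edges |ETV|=25/8, |FN|=149/8
  updated: d(EFNTV,Z)=123/8
5. join EFNTV+Z (d=123/8) ⇒ EFNTVZ; edges |EFNTV|=123/16, |Z|=123/16
final tree: ((((E:-11/2,T:17/2):65/8,V:11/8):25/8,(F:23/4,N:9/4):149/8):123/16,Z:123/16)
total length: 461/8

25/8,149/8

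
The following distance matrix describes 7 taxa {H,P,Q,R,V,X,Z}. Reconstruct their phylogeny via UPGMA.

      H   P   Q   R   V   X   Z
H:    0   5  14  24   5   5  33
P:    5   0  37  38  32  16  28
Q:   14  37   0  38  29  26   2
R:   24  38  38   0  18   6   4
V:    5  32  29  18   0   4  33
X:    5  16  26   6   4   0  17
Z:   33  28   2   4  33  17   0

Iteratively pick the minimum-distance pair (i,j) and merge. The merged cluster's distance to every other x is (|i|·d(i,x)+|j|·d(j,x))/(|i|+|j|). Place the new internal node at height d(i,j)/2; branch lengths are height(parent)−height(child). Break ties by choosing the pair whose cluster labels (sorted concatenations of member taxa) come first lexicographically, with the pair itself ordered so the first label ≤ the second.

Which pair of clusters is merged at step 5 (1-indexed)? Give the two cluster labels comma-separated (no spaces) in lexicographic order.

iteration 1: select Q,Z (d=2); attach at lengths (1, 1); label the merged cluster QZ
  updated: d(H,QZ)=47/2, d(P,QZ)=65/2, d(QZ,R)=21, d(QZ,V)=31, d(QZ,X)=43/2
iteration 2: select V,X (d=4); attach at lengths (2, 2); label the merged cluster VX
  updated: d(H,VX)=5, d(P,VX)=24, d(QZ,VX)=105/4, d(R,VX)=12
iteration 3: select H,P (d=5); attach at lengths (5/2, 5/2); label the merged cluster HP
  updated: d(HP,QZ)=28, d(HP,R)=31, d(HP,VX)=29/2
iteration 4: select R,VX (d=12); attach at lengths (6, 4); label the merged cluster RVX
  updated: d(HP,RVX)=20, d(QZ,RVX)=49/2
iteration 5: select HP,RVX (d=20); attach at lengths (15/2, 4); label the merged cluster HPRVX
  updated: d(HPRVX,QZ)=259/10
iteration 6: select HPRVX,QZ (d=259/10); attach at lengths (59/20, 239/20); label the merged cluster HPQRVXZ
final tree: (((H:5/2,P:5/2):15/2,(R:6,(V:2,X:2):4):4):59/20,(Q:1,Z:1):239/20)
total length: 237/5

HP,RVX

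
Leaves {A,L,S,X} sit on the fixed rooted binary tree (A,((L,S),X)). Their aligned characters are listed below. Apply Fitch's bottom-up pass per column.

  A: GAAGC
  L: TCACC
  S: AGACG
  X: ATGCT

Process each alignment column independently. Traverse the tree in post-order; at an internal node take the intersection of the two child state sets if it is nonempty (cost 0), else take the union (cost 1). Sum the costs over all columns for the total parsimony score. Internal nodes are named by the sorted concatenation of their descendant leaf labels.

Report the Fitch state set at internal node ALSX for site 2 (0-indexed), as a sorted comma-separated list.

A

site 0, node LS: L={T} ∪ S={A} → {A,T} (+1)
site 0, node LSX: LS={A,T} ∩ X={A} → {A} (+0)
site 0, node ALSX: A={G} ∪ LSX={A} → {A,G} (+1)
site 1, node LS: L={C} ∪ S={G} → {C,G} (+1)
site 1, node LSX: LS={C,G} ∪ X={T} → {C,G,T} (+1)
site 1, node ALSX: A={A} ∪ LSX={C,G,T} → {A,C,G,T} (+1)
site 2, node LS: L={A} ∩ S={A} → {A} (+0)
site 2, node LSX: LS={A} ∪ X={G} → {A,G} (+1)
site 2, node ALSX: A={A} ∩ LSX={A,G} → {A} (+0)
site 3, node LS: L={C} ∩ S={C} → {C} (+0)
site 3, node LSX: LS={C} ∩ X={C} → {C} (+0)
site 3, node ALSX: A={G} ∪ LSX={C} → {C,G} (+1)
site 4, node LS: L={C} ∪ S={G} → {C,G} (+1)
site 4, node LSX: LS={C,G} ∪ X={T} → {C,G,T} (+1)
site 4, node ALSX: A={C} ∩ LSX={C,G,T} → {C} (+0)
per-site changes: [2, 3, 1, 1, 2]; total = 9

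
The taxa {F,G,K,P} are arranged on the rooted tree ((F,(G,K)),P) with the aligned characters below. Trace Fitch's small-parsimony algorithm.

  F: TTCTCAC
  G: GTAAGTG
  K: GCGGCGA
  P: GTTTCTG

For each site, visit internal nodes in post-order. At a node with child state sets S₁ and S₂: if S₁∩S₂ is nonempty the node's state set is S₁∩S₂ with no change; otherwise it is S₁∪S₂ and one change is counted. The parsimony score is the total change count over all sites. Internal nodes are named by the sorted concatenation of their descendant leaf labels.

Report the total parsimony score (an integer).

12

[col 0] GK: children G:{G}, K:{G} ∩→ {G}; cost 0
[col 0] FGK: children F:{T}, GK:{G} ∪→ {G,T}; cost 1
[col 0] FGKP: children FGK:{G,T}, P:{G} ∩→ {G}; cost 0
[col 1] GK: children G:{T}, K:{C} ∪→ {C,T}; cost 1
[col 1] FGK: children F:{T}, GK:{C,T} ∩→ {T}; cost 0
[col 1] FGKP: children FGK:{T}, P:{T} ∩→ {T}; cost 0
[col 2] GK: children G:{A}, K:{G} ∪→ {A,G}; cost 1
[col 2] FGK: children F:{C}, GK:{A,G} ∪→ {A,C,G}; cost 1
[col 2] FGKP: children FGK:{A,C,G}, P:{T} ∪→ {A,C,G,T}; cost 1
[col 3] GK: children G:{A}, K:{G} ∪→ {A,G}; cost 1
[col 3] FGK: children F:{T}, GK:{A,G} ∪→ {A,G,T}; cost 1
[col 3] FGKP: children FGK:{A,G,T}, P:{T} ∩→ {T}; cost 0
[col 4] GK: children G:{G}, K:{C} ∪→ {C,G}; cost 1
[col 4] FGK: children F:{C}, GK:{C,G} ∩→ {C}; cost 0
[col 4] FGKP: children FGK:{C}, P:{C} ∩→ {C}; cost 0
[col 5] GK: children G:{T}, K:{G} ∪→ {G,T}; cost 1
[col 5] FGK: children F:{A}, GK:{G,T} ∪→ {A,G,T}; cost 1
[col 5] FGKP: children FGK:{A,G,T}, P:{T} ∩→ {T}; cost 0
[col 6] GK: children G:{G}, K:{A} ∪→ {A,G}; cost 1
[col 6] FGK: children F:{C}, GK:{A,G} ∪→ {A,C,G}; cost 1
[col 6] FGKP: children FGK:{A,C,G}, P:{G} ∩→ {G}; cost 0
per-site changes: [1, 1, 3, 2, 1, 2, 2]; total = 12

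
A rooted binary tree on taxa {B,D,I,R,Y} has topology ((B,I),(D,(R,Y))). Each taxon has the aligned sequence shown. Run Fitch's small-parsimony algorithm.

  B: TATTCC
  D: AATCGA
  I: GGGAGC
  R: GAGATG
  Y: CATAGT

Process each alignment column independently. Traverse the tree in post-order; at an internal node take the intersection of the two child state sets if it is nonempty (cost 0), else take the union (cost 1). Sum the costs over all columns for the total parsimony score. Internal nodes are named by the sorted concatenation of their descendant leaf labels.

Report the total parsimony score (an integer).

site 0, node BI: B={T} ∪ I={G} → {G,T} (+1)
site 0, node RY: R={G} ∪ Y={C} → {C,G} (+1)
site 0, node DRY: D={A} ∪ RY={C,G} → {A,C,G} (+1)
site 0, node BDIRY: BI={G,T} ∩ DRY={A,C,G} → {G} (+0)
site 1, node BI: B={A} ∪ I={G} → {A,G} (+1)
site 1, node RY: R={A} ∩ Y={A} → {A} (+0)
site 1, node DRY: D={A} ∩ RY={A} → {A} (+0)
site 1, node BDIRY: BI={A,G} ∩ DRY={A} → {A} (+0)
site 2, node BI: B={T} ∪ I={G} → {G,T} (+1)
site 2, node RY: R={G} ∪ Y={T} → {G,T} (+1)
site 2, node DRY: D={T} ∩ RY={G,T} → {T} (+0)
site 2, node BDIRY: BI={G,T} ∩ DRY={T} → {T} (+0)
site 3, node BI: B={T} ∪ I={A} → {A,T} (+1)
site 3, node RY: R={A} ∩ Y={A} → {A} (+0)
site 3, node DRY: D={C} ∪ RY={A} → {A,C} (+1)
site 3, node BDIRY: BI={A,T} ∩ DRY={A,C} → {A} (+0)
site 4, node BI: B={C} ∪ I={G} → {C,G} (+1)
site 4, node RY: R={T} ∪ Y={G} → {G,T} (+1)
site 4, node DRY: D={G} ∩ RY={G,T} → {G} (+0)
site 4, node BDIRY: BI={C,G} ∩ DRY={G} → {G} (+0)
site 5, node BI: B={C} ∩ I={C} → {C} (+0)
site 5, node RY: R={G} ∪ Y={T} → {G,T} (+1)
site 5, node DRY: D={A} ∪ RY={G,T} → {A,G,T} (+1)
site 5, node BDIRY: BI={C} ∪ DRY={A,G,T} → {A,C,G,T} (+1)
per-site changes: [3, 1, 2, 2, 2, 3]; total = 13

13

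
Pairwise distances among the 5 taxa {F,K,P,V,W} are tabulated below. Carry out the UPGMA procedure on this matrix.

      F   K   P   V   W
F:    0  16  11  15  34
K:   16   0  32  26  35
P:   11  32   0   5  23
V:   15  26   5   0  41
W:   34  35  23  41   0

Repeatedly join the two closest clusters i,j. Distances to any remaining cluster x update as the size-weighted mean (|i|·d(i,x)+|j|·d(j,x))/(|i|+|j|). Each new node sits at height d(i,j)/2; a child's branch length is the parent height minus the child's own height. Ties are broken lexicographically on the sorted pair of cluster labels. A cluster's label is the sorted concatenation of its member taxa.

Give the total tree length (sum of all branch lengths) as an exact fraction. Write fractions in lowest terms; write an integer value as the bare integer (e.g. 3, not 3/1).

655/12

1. join P+V (d=5) ⇒ PV; edges |P|=5/2, |V|=5/2
  updated: d(F,PV)=13, d(K,PV)=29, d(PV,W)=32
2. join F+PV (d=13) ⇒ FPV; edges |F|=13/2, |PV|=4
  updated: d(FPV,K)=74/3, d(FPV,W)=98/3
3. join FPV+K (d=74/3) ⇒ FKPV; edges |FPV|=35/6, |K|=37/3
  updated: d(FKPV,W)=133/4
4. join FKPV+W (d=133/4) ⇒ FKPVW; edges |FKPV|=103/24, |W|=133/8
final tree: (((F:13/2,(P:5/2,V:5/2):4):35/6,K:37/3):103/24,W:133/8)
total length: 655/12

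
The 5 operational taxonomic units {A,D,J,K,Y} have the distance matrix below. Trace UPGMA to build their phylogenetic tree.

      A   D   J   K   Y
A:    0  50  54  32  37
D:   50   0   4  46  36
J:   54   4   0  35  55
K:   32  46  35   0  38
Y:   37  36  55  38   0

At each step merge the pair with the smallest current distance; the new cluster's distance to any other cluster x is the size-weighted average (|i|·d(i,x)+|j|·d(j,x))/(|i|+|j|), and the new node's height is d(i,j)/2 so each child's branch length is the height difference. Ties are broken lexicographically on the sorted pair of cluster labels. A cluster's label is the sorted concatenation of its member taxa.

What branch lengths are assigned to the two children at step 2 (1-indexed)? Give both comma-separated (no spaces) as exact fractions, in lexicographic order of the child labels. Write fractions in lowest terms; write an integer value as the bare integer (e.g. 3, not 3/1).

step 1: merge (D,J) at d=4; branch lengths D→2, J→2; new cluster DJ
  updated: d(A,DJ)=52, d(DJ,K)=81/2, d(DJ,Y)=91/2
step 2: merge (A,K) at d=32; branch lengths A→16, K→16; new cluster AK
  updated: d(AK,DJ)=185/4, d(AK,Y)=75/2
step 3: merge (AK,Y) at d=75/2; branch lengths AK→11/4, Y→75/4; new cluster AKY
  updated: d(AKY,DJ)=46
step 4: merge (AKY,DJ) at d=46; branch lengths AKY→17/4, DJ→21; new cluster ADJKY
final tree: (((A:16,K:16):11/4,Y:75/4):17/4,(D:2,J:2):21)
total length: 331/4

16,16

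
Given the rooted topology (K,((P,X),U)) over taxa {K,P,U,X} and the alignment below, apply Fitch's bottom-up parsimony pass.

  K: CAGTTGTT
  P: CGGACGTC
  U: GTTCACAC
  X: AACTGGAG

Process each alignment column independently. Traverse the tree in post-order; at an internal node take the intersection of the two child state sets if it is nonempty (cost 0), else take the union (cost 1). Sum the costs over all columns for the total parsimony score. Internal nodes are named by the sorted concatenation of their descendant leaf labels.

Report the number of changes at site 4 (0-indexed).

site 0, node PX: P={C} ∪ X={A} → {A,C} (+1)
site 0, node PUX: PX={A,C} ∪ U={G} → {A,C,G} (+1)
site 0, node KPUX: K={C} ∩ PUX={A,C,G} → {C} (+0)
site 1, node PX: P={G} ∪ X={A} → {A,G} (+1)
site 1, node PUX: PX={A,G} ∪ U={T} → {A,G,T} (+1)
site 1, node KPUX: K={A} ∩ PUX={A,G,T} → {A} (+0)
site 2, node PX: P={G} ∪ X={C} → {C,G} (+1)
site 2, node PUX: PX={C,G} ∪ U={T} → {C,G,T} (+1)
site 2, node KPUX: K={G} ∩ PUX={C,G,T} → {G} (+0)
site 3, node PX: P={A} ∪ X={T} → {A,T} (+1)
site 3, node PUX: PX={A,T} ∪ U={C} → {A,C,T} (+1)
site 3, node KPUX: K={T} ∩ PUX={A,C,T} → {T} (+0)
site 4, node PX: P={C} ∪ X={G} → {C,G} (+1)
site 4, node PUX: PX={C,G} ∪ U={A} → {A,C,G} (+1)
site 4, node KPUX: K={T} ∪ PUX={A,C,G} → {A,C,G,T} (+1)
site 5, node PX: P={G} ∩ X={G} → {G} (+0)
site 5, node PUX: PX={G} ∪ U={C} → {C,G} (+1)
site 5, node KPUX: K={G} ∩ PUX={C,G} → {G} (+0)
site 6, node PX: P={T} ∪ X={A} → {A,T} (+1)
site 6, node PUX: PX={A,T} ∩ U={A} → {A} (+0)
site 6, node KPUX: K={T} ∪ PUX={A} → {A,T} (+1)
site 7, node PX: P={C} ∪ X={G} → {C,G} (+1)
site 7, node PUX: PX={C,G} ∩ U={C} → {C} (+0)
site 7, node KPUX: K={T} ∪ PUX={C} → {C,T} (+1)
per-site changes: [2, 2, 2, 2, 3, 1, 2, 2]; total = 16

3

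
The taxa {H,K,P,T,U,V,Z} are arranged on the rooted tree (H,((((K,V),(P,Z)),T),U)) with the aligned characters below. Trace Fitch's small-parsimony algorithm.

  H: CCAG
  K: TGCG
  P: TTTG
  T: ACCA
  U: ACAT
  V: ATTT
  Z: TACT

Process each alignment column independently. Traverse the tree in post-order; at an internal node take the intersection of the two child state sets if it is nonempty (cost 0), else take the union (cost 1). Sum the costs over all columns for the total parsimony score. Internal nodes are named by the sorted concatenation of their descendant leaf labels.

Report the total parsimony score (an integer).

site 0, node KV: K={T} ∪ V={A} → {A,T} (+1)
site 0, node PZ: P={T} ∩ Z={T} → {T} (+0)
site 0, node KPVZ: KV={A,T} ∩ PZ={T} → {T} (+0)
site 0, node KPTVZ: KPVZ={T} ∪ T={A} → {A,T} (+1)
site 0, node KPTUVZ: KPTVZ={A,T} ∩ U={A} → {A} (+0)
site 0, node HKPTUVZ: H={C} ∪ KPTUVZ={A} → {A,C} (+1)
site 1, node KV: K={G} ∪ V={T} → {G,T} (+1)
site 1, node PZ: P={T} ∪ Z={A} → {A,T} (+1)
site 1, node KPVZ: KV={G,T} ∩ PZ={A,T} → {T} (+0)
site 1, node KPTVZ: KPVZ={T} ∪ T={C} → {C,T} (+1)
site 1, node KPTUVZ: KPTVZ={C,T} ∩ U={C} → {C} (+0)
site 1, node HKPTUVZ: H={C} ∩ KPTUVZ={C} → {C} (+0)
site 2, node KV: K={C} ∪ V={T} → {C,T} (+1)
site 2, node PZ: P={T} ∪ Z={C} → {C,T} (+1)
site 2, node KPVZ: KV={C,T} ∩ PZ={C,T} → {C,T} (+0)
site 2, node KPTVZ: KPVZ={C,T} ∩ T={C} → {C} (+0)
site 2, node KPTUVZ: KPTVZ={C} ∪ U={A} → {A,C} (+1)
site 2, node HKPTUVZ: H={A} ∩ KPTUVZ={A,C} → {A} (+0)
site 3, node KV: K={G} ∪ V={T} → {G,T} (+1)
site 3, node PZ: P={G} ∪ Z={T} → {G,T} (+1)
site 3, node KPVZ: KV={G,T} ∩ PZ={G,T} → {G,T} (+0)
site 3, node KPTVZ: KPVZ={G,T} ∪ T={A} → {A,G,T} (+1)
site 3, node KPTUVZ: KPTVZ={A,G,T} ∩ U={T} → {T} (+0)
site 3, node HKPTUVZ: H={G} ∪ KPTUVZ={T} → {G,T} (+1)
per-site changes: [3, 3, 3, 4]; total = 13

13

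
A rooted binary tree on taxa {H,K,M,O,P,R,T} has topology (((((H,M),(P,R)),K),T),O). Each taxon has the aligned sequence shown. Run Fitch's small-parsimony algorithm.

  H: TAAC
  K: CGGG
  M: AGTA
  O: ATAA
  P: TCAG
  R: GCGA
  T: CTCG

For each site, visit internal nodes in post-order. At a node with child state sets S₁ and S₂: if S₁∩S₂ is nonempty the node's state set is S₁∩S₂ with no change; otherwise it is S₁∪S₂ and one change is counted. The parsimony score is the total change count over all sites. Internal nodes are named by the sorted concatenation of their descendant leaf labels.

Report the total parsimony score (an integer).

15

HM@0: {T} ∪ {A} = {A,T} (union, +1)
PR@0: {T} ∪ {G} = {G,T} (union, +1)
HMPR@0: {A,T} ∩ {G,T} = {T} (intersection, +0)
HKMPR@0: {T} ∪ {C} = {C,T} (union, +1)
HKMPRT@0: {C,T} ∩ {C} = {C} (intersection, +0)
HKMOPRT@0: {C} ∪ {A} = {A,C} (union, +1)
HM@1: {A} ∪ {G} = {A,G} (union, +1)
PR@1: {C} ∩ {C} = {C} (intersection, +0)
HMPR@1: {A,G} ∪ {C} = {A,C,G} (union, +1)
HKMPR@1: {A,C,G} ∩ {G} = {G} (intersection, +0)
HKMPRT@1: {G} ∪ {T} = {G,T} (union, +1)
HKMOPRT@1: {G,T} ∩ {T} = {T} (intersection, +0)
HM@2: {A} ∪ {T} = {A,T} (union, +1)
PR@2: {A} ∪ {G} = {A,G} (union, +1)
HMPR@2: {A,T} ∩ {A,G} = {A} (intersection, +0)
HKMPR@2: {A} ∪ {G} = {A,G} (union, +1)
HKMPRT@2: {A,G} ∪ {C} = {A,C,G} (union, +1)
HKMOPRT@2: {A,C,G} ∩ {A} = {A} (intersection, +0)
HM@3: {C} ∪ {A} = {A,C} (union, +1)
PR@3: {G} ∪ {A} = {A,G} (union, +1)
HMPR@3: {A,C} ∩ {A,G} = {A} (intersection, +0)
HKMPR@3: {A} ∪ {G} = {A,G} (union, +1)
HKMPRT@3: {A,G} ∩ {G} = {G} (intersection, +0)
HKMOPRT@3: {G} ∪ {A} = {A,G} (union, +1)
per-site changes: [4, 3, 4, 4]; total = 15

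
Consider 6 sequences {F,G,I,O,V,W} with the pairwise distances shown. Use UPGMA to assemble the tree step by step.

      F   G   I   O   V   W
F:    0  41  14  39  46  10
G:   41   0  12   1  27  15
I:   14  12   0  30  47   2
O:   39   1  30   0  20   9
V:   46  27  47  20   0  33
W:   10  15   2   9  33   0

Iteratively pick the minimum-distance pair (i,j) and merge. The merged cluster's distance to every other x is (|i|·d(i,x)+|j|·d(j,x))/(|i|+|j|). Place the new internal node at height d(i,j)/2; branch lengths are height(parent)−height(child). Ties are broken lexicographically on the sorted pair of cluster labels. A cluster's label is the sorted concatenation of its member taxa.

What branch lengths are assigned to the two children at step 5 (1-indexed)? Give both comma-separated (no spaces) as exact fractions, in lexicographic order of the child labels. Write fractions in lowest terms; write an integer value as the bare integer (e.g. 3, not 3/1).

82/9,121/36

step 1: merge (G,O) at d=1; branch lengths G→1/2, O→1/2; new cluster GO
  updated: d(F,GO)=40, d(GO,I)=21, d(GO,V)=47/2, d(GO,W)=12
step 2: merge (I,W) at d=2; branch lengths I→1, W→1; new cluster IW
  updated: d(F,IW)=12, d(GO,IW)=33/2, d(IW,V)=40
step 3: merge (F,IW) at d=12; branch lengths F→6, IW→5; new cluster FIW
  updated: d(FIW,GO)=73/3, d(FIW,V)=42
step 4: merge (GO,V) at d=47/2; branch lengths GO→45/4, V→47/4; new cluster GOV
  updated: d(FIW,GOV)=272/9
step 5: merge (FIW,GOV) at d=272/9; branch lengths FIW→82/9, GOV→121/36; new cluster FGIOVW
final tree: ((F:6,(I:1,W:1):5):82/9,((G:1/2,O:1/2):45/4,V:47/4):121/36)
total length: 1781/36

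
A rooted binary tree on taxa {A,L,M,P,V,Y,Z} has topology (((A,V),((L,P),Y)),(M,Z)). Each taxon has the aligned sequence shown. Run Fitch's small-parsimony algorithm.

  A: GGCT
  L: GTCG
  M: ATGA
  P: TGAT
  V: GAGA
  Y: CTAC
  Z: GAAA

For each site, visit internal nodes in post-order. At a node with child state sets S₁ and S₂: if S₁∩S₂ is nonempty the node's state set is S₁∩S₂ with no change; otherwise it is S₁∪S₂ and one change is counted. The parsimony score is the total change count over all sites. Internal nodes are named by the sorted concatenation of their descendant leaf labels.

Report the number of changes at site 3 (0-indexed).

4

[col 0] AV: children A:{G}, V:{G} ∩→ {G}; cost 0
[col 0] LP: children L:{G}, P:{T} ∪→ {G,T}; cost 1
[col 0] LPY: children LP:{G,T}, Y:{C} ∪→ {C,G,T}; cost 1
[col 0] ALPVY: children AV:{G}, LPY:{C,G,T} ∩→ {G}; cost 0
[col 0] MZ: children M:{A}, Z:{G} ∪→ {A,G}; cost 1
[col 0] ALMPVYZ: children ALPVY:{G}, MZ:{A,G} ∩→ {G}; cost 0
[col 1] AV: children A:{G}, V:{A} ∪→ {A,G}; cost 1
[col 1] LP: children L:{T}, P:{G} ∪→ {G,T}; cost 1
[col 1] LPY: children LP:{G,T}, Y:{T} ∩→ {T}; cost 0
[col 1] ALPVY: children AV:{A,G}, LPY:{T} ∪→ {A,G,T}; cost 1
[col 1] MZ: children M:{T}, Z:{A} ∪→ {A,T}; cost 1
[col 1] ALMPVYZ: children ALPVY:{A,G,T}, MZ:{A,T} ∩→ {A,T}; cost 0
[col 2] AV: children A:{C}, V:{G} ∪→ {C,G}; cost 1
[col 2] LP: children L:{C}, P:{A} ∪→ {A,C}; cost 1
[col 2] LPY: children LP:{A,C}, Y:{A} ∩→ {A}; cost 0
[col 2] ALPVY: children AV:{C,G}, LPY:{A} ∪→ {A,C,G}; cost 1
[col 2] MZ: children M:{G}, Z:{A} ∪→ {A,G}; cost 1
[col 2] ALMPVYZ: children ALPVY:{A,C,G}, MZ:{A,G} ∩→ {A,G}; cost 0
[col 3] AV: children A:{T}, V:{A} ∪→ {A,T}; cost 1
[col 3] LP: children L:{G}, P:{T} ∪→ {G,T}; cost 1
[col 3] LPY: children LP:{G,T}, Y:{C} ∪→ {C,G,T}; cost 1
[col 3] ALPVY: children AV:{A,T}, LPY:{C,G,T} ∩→ {T}; cost 0
[col 3] MZ: children M:{A}, Z:{A} ∩→ {A}; cost 0
[col 3] ALMPVYZ: children ALPVY:{T}, MZ:{A} ∪→ {A,T}; cost 1
per-site changes: [3, 4, 4, 4]; total = 15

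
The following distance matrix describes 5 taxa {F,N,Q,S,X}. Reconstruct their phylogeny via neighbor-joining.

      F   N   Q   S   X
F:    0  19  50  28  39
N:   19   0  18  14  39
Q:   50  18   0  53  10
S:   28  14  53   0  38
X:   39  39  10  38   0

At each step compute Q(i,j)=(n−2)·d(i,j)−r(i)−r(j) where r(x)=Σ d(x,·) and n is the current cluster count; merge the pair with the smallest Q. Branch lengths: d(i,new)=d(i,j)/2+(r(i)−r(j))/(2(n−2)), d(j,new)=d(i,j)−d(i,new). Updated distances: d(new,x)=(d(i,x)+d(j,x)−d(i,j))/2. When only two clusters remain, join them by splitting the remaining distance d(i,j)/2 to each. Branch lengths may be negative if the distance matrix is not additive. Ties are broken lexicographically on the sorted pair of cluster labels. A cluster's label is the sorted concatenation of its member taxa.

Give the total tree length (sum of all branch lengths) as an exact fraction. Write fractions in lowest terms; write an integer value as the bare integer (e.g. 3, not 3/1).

64

iteration 1: select Q,X (d=10, Q=-227); attach at lengths (35/6, 25/6); label the merged cluster QX
  updated: d(F,QX)=79/2, d(N,QX)=47/2, d(QX,S)=81/2
iteration 2: select F,S (d=28, Q=-113); attach at lengths (15, 13); label the merged cluster FS
  updated: d(FS,N)=5/2, d(FS,QX)=26
iteration 3: select FS,N (d=5/2, Q=-52); attach at lengths (5/2, 0); label the merged cluster FNS
  updated: d(FNS,QX)=47/2
iteration 4: select FNS,QX (d=47/2); attach at lengths (47/4, 47/4); label the merged cluster FNQSX
final tree: (((F:15,S:13):5/2,N:0):47/4,(Q:35/6,X:25/6):47/4)
total length: 64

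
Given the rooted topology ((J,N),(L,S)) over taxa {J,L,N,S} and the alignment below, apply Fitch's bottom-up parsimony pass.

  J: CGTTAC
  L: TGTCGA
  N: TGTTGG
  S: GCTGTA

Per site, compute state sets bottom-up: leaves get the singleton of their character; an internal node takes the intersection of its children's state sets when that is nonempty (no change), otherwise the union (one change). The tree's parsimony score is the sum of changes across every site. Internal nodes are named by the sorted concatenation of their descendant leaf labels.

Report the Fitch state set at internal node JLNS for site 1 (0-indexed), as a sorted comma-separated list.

G

JN@0: {C} ∪ {T} = {C,T} (union, +1)
LS@0: {T} ∪ {G} = {G,T} (union, +1)
JLNS@0: {C,T} ∩ {G,T} = {T} (intersection, +0)
JN@1: {G} ∩ {G} = {G} (intersection, +0)
LS@1: {G} ∪ {C} = {C,G} (union, +1)
JLNS@1: {G} ∩ {C,G} = {G} (intersection, +0)
JN@2: {T} ∩ {T} = {T} (intersection, +0)
LS@2: {T} ∩ {T} = {T} (intersection, +0)
JLNS@2: {T} ∩ {T} = {T} (intersection, +0)
JN@3: {T} ∩ {T} = {T} (intersection, +0)
LS@3: {C} ∪ {G} = {C,G} (union, +1)
JLNS@3: {T} ∪ {C,G} = {C,G,T} (union, +1)
JN@4: {A} ∪ {G} = {A,G} (union, +1)
LS@4: {G} ∪ {T} = {G,T} (union, +1)
JLNS@4: {A,G} ∩ {G,T} = {G} (intersection, +0)
JN@5: {C} ∪ {G} = {C,G} (union, +1)
LS@5: {A} ∩ {A} = {A} (intersection, +0)
JLNS@5: {C,G} ∪ {A} = {A,C,G} (union, +1)
per-site changes: [2, 1, 0, 2, 2, 2]; total = 9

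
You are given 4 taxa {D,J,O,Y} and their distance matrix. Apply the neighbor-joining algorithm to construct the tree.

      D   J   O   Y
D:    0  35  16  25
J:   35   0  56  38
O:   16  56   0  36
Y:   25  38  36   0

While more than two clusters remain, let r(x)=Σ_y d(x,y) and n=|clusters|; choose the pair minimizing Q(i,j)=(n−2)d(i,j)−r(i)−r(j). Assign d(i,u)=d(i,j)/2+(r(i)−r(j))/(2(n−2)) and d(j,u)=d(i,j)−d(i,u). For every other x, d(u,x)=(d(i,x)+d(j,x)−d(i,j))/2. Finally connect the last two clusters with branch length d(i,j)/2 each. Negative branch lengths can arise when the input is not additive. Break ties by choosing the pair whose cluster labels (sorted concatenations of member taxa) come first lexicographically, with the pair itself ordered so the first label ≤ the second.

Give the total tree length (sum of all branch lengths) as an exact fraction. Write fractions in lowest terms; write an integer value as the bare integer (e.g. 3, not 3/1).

step 1: merge (D,O) at d=16, Q=-152; branch lengths D→0, O→16; new cluster DO
  updated: d(DO,J)=75/2, d(DO,Y)=45/2
step 2: merge (DO,J) at d=75/2, Q=-98; branch lengths DO→11, J→53/2; new cluster DJO
  updated: d(DJO,Y)=23/2
step 3: merge (DJO,Y) at d=23/2; branch lengths DJO→23/4, Y→23/4; new cluster DJOY
final tree: (((D:0,O:16):11,J:53/2):23/4,Y:23/4)
total length: 65

65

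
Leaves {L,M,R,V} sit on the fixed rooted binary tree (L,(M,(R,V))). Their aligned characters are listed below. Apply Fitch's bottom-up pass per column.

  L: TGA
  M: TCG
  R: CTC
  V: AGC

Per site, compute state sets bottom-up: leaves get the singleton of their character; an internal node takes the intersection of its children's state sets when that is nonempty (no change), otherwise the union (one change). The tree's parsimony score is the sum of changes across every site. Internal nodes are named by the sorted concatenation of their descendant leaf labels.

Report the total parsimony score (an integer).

6

RV@0: {C} ∪ {A} = {A,C} (union, +1)
MRV@0: {T} ∪ {A,C} = {A,C,T} (union, +1)
LMRV@0: {T} ∩ {A,C,T} = {T} (intersection, +0)
RV@1: {T} ∪ {G} = {G,T} (union, +1)
MRV@1: {C} ∪ {G,T} = {C,G,T} (union, +1)
LMRV@1: {G} ∩ {C,G,T} = {G} (intersection, +0)
RV@2: {C} ∩ {C} = {C} (intersection, +0)
MRV@2: {G} ∪ {C} = {C,G} (union, +1)
LMRV@2: {A} ∪ {C,G} = {A,C,G} (union, +1)
per-site changes: [2, 2, 2]; total = 6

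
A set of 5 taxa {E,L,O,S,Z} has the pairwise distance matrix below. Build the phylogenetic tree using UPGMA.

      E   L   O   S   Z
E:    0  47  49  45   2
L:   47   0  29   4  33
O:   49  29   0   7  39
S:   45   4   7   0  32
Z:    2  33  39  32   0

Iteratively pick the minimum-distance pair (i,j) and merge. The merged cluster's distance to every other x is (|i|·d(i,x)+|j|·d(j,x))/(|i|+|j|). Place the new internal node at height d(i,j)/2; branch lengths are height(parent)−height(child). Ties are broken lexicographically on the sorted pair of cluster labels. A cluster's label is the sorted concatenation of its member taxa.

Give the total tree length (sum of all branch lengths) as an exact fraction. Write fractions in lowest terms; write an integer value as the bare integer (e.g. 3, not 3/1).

step 1: merge (E,Z) at d=2; branch lengths E→1, Z→1; new cluster EZ
  updated: d(EZ,L)=40, d(EZ,O)=44, d(EZ,S)=77/2
step 2: merge (L,S) at d=4; branch lengths L→2, S→2; new cluster LS
  updated: d(EZ,LS)=157/4, d(LS,O)=18
step 3: merge (LS,O) at d=18; branch lengths LS→7, O→9; new cluster LOS
  updated: d(EZ,LOS)=245/6
step 4: merge (EZ,LOS) at d=245/6; branch lengths EZ→233/12, LOS→137/12; new cluster ELOSZ
final tree: ((E:1,Z:1):233/12,((L:2,S:2):7,O:9):137/12)
total length: 317/6

317/6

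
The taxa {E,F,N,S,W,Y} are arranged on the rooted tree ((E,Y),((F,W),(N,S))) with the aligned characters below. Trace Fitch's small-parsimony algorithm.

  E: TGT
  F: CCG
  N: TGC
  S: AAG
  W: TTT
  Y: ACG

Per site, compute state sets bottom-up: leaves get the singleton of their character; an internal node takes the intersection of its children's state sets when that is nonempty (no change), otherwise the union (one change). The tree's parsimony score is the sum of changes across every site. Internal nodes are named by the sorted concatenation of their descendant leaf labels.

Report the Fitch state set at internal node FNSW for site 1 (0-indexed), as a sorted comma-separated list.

A,C,G,T

EY@0: {T} ∪ {A} = {A,T} (union, +1)
FW@0: {C} ∪ {T} = {C,T} (union, +1)
NS@0: {T} ∪ {A} = {A,T} (union, +1)
FNSW@0: {C,T} ∩ {A,T} = {T} (intersection, +0)
EFNSWY@0: {A,T} ∩ {T} = {T} (intersection, +0)
EY@1: {G} ∪ {C} = {C,G} (union, +1)
FW@1: {C} ∪ {T} = {C,T} (union, +1)
NS@1: {G} ∪ {A} = {A,G} (union, +1)
FNSW@1: {C,T} ∪ {A,G} = {A,C,G,T} (union, +1)
EFNSWY@1: {C,G} ∩ {A,C,G,T} = {C,G} (intersection, +0)
EY@2: {T} ∪ {G} = {G,T} (union, +1)
FW@2: {G} ∪ {T} = {G,T} (union, +1)
NS@2: {C} ∪ {G} = {C,G} (union, +1)
FNSW@2: {G,T} ∩ {C,G} = {G} (intersection, +0)
EFNSWY@2: {G,T} ∩ {G} = {G} (intersection, +0)
per-site changes: [3, 4, 3]; total = 10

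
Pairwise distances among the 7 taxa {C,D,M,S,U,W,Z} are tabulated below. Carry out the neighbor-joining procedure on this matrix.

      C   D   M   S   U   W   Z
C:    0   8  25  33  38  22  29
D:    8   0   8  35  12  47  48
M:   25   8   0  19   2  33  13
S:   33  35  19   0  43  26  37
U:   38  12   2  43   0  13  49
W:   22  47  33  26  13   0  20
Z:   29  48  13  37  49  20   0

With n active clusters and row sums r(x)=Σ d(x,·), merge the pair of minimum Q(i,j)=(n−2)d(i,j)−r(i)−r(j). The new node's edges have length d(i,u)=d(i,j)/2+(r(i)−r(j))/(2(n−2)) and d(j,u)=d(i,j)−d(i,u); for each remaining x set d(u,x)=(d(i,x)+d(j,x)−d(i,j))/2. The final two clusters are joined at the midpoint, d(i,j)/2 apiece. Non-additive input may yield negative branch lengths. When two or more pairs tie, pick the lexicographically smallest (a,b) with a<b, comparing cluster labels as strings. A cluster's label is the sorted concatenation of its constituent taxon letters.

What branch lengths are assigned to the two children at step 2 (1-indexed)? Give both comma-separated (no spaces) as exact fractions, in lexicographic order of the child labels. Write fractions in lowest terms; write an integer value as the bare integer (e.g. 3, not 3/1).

-81/16,113/16

step 1: merge (C,D) at d=8, Q=-273; branch lengths C→37/10, D→43/10; new cluster CD
  updated: d(CD,M)=25/2, d(CD,S)=30, d(CD,U)=21, d(CD,W)=61/2, d(CD,Z)=69/2
step 2: merge (M,U) at d=2, Q=-399/2; branch lengths M→-81/16, U→113/16; new cluster MU
  updated: d(CD,MU)=63/4, d(MU,S)=30, d(MU,W)=22, d(MU,Z)=30
step 3: merge (CD,MU) at d=63/4, Q=-645/4; branch lengths CD→241/24, MU→137/24; new cluster CDMU
  updated: d(CDMU,S)=177/8, d(CDMU,W)=147/8, d(CDMU,Z)=195/8
step 4: merge (CDMU,S) at d=177/8, Q=-423/4; branch lengths CDMU→6, S→129/8; new cluster CDMSU
  updated: d(CDMSU,W)=89/8, d(CDMSU,Z)=157/8
step 5: merge (CDMSU,W) at d=89/8, Q=-203/4; branch lengths CDMSU→43/8, W→23/4; new cluster CDMSUW
  updated: d(CDMSUW,Z)=57/4
step 6: merge (CDMSUW,Z) at d=57/4; branch lengths CDMSUW→57/8, Z→57/8; new cluster CDMSUWZ
final tree: (((((C:37/10,D:43/10):241/24,(M:-81/16,U:113/16):137/24):6,S:129/8):43/8,W:23/4):57/8,Z:57/8)
total length: 293/4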